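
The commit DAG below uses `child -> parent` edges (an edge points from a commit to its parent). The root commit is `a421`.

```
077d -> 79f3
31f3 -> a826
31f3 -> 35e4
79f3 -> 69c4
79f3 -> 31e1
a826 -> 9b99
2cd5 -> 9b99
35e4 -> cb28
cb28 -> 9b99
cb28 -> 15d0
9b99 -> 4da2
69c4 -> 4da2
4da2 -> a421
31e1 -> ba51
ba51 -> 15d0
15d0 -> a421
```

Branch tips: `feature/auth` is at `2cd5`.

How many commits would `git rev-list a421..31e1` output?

Reachable from 31e1: {15d0, 31e1, a421, ba51}.
Reachable from a421: {a421}.
In 31e1's history but not a421's: {15d0, 31e1, ba51} — 3 commits.

3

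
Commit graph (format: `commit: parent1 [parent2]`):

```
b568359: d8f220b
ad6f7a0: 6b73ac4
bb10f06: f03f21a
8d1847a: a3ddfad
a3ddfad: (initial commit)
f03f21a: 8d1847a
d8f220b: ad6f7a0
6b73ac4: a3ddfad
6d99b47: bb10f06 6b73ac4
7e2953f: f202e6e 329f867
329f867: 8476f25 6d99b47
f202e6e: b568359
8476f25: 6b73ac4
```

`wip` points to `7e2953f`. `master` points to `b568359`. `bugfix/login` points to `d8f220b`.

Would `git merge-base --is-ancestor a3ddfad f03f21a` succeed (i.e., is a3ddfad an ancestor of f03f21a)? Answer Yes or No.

Ancestors of f03f21a (commits reachable by following parents): {8d1847a, a3ddfad, f03f21a}.
a3ddfad is in that set, so it is an ancestor of f03f21a.

Yes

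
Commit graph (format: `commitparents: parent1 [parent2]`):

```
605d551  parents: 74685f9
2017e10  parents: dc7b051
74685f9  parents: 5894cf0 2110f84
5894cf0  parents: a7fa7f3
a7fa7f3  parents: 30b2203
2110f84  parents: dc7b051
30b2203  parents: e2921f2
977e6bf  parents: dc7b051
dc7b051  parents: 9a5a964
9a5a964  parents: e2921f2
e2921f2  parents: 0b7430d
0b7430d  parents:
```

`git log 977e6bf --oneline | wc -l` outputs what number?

Walking parent pointers from 977e6bf: reachable set = {0b7430d, 977e6bf, 9a5a964, dc7b051, e2921f2}.
That is 5 commits.

5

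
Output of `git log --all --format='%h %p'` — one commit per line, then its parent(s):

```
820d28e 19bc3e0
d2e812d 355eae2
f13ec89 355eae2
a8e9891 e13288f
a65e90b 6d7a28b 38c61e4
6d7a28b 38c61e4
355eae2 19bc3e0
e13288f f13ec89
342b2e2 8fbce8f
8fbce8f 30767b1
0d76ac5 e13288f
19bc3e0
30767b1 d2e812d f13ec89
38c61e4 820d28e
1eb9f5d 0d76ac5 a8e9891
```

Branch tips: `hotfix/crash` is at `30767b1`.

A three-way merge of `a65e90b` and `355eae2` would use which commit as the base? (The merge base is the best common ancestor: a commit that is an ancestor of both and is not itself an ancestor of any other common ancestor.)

19bc3e0

Ancestors of a65e90b: {19bc3e0, 38c61e4, 6d7a28b, 820d28e, a65e90b}.
Ancestors of 355eae2: {19bc3e0, 355eae2}.
Common ancestors: {19bc3e0}.
The only common ancestor is 19bc3e0, so it is the merge base.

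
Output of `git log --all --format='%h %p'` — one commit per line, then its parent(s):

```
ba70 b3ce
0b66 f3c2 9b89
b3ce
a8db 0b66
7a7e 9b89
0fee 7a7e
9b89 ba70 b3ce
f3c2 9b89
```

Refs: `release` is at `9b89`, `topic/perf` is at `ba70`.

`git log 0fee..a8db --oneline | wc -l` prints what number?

Reachable from a8db: {0b66, 9b89, a8db, b3ce, ba70, f3c2}.
Reachable from 0fee: {0fee, 7a7e, 9b89, b3ce, ba70}.
In a8db's history but not 0fee's: {0b66, a8db, f3c2} — 3 commits.

3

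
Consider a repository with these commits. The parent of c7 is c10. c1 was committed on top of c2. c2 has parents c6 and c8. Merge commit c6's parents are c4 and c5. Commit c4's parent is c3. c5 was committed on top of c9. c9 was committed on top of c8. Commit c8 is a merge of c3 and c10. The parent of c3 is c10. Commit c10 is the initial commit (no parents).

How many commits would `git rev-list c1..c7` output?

1

Reachable from c7: {c10, c7}.
Reachable from c1: {c1, c10, c2, c3, c4, c5, c6, c8, c9}.
In c7's history but not c1's: {c7} — 1 commit.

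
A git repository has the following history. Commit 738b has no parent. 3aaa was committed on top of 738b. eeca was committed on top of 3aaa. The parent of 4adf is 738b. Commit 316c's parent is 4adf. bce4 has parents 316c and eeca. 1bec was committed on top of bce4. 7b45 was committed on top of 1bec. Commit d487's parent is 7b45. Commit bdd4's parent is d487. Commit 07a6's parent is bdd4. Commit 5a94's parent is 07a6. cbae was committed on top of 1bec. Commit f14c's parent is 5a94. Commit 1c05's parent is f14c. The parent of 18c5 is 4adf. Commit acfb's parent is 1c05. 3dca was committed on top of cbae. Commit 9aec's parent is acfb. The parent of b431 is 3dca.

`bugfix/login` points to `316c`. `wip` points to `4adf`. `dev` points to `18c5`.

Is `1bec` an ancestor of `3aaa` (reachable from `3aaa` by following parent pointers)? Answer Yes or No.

No

Ancestors of 3aaa: {3aaa, 738b}.
1bec is not in that set, so it is not an ancestor of 3aaa.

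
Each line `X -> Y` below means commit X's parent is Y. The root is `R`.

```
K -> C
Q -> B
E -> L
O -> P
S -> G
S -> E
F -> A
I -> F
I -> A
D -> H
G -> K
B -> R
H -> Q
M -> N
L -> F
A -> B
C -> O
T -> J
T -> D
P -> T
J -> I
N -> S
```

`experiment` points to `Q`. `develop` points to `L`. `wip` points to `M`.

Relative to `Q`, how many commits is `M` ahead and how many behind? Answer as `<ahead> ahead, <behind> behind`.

Reachable from M: {A, B, C, D, E, F, G, H, I, J, K, L, M, N, O, P, Q, R, S, T}.
Reachable from Q: {B, Q, R}.
Only in M's history (ahead): {A, C, D, E, F, G, H, I, J, K, L, M, N, O, P, S, T} — 17.
Only in Q's history (behind): {} — 0.

17 ahead, 0 behind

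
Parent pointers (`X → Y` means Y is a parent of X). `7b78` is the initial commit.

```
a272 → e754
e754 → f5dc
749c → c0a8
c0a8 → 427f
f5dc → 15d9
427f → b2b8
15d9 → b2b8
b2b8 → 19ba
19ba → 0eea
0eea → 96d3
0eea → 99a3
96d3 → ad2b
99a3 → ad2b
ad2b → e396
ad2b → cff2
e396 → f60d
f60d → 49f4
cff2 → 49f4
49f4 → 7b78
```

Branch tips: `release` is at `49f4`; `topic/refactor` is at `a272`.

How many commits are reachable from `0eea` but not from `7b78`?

8

Reachable from 0eea: {0eea, 49f4, 7b78, 96d3, 99a3, ad2b, cff2, e396, f60d}.
Reachable from 7b78: {7b78}.
In 0eea's history but not 7b78's: {0eea, 49f4, 96d3, 99a3, ad2b, cff2, e396, f60d} — 8 commits.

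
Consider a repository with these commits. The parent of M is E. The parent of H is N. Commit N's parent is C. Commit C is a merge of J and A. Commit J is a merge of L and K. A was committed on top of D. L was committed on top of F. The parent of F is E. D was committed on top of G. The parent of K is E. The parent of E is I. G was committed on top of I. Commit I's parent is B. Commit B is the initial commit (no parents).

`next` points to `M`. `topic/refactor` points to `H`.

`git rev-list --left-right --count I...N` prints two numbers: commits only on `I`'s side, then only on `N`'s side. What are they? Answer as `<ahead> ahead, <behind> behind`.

0 ahead, 10 behind

Reachable from I: {B, I}.
Reachable from N: {A, B, C, D, E, F, G, I, J, K, L, N}.
Only in I's history (ahead): {} — 0.
Only in N's history (behind): {A, C, D, E, F, G, J, K, L, N} — 10.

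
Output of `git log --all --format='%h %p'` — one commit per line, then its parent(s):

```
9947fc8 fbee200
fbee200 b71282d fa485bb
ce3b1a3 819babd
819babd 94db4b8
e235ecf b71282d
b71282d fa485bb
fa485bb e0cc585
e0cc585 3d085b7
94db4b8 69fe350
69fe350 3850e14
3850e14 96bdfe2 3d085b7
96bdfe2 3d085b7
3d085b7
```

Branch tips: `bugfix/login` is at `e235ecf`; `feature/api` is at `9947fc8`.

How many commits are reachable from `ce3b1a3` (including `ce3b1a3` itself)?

Walking parent pointers from ce3b1a3: reachable set = {3850e14, 3d085b7, 69fe350, 819babd, 94db4b8, 96bdfe2, ce3b1a3}.
That is 7 commits.

7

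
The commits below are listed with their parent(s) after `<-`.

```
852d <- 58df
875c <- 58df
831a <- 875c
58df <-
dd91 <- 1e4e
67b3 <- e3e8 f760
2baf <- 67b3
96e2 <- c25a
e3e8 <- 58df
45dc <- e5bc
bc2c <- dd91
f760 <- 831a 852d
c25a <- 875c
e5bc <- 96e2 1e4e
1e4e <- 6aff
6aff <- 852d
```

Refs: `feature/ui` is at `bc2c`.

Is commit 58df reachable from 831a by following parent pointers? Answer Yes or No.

Yes

Ancestors of 831a (commits reachable by following parents): {58df, 831a, 875c}.
58df is in that set, so it is an ancestor of 831a.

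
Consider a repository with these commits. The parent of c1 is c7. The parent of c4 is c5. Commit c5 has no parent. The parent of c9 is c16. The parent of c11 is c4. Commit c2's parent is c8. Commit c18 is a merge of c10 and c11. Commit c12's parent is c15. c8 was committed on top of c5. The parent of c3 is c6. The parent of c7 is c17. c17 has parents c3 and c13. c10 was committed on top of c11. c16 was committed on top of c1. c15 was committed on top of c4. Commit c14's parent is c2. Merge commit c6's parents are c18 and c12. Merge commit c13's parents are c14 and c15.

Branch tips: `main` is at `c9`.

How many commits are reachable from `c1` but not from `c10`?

Reachable from c1: {c1, c10, c11, c12, c13, c14, c15, c17, c18, c2, c3, c4, c5, c6, c7, c8}.
Reachable from c10: {c10, c11, c4, c5}.
In c1's history but not c10's: {c1, c12, c13, c14, c15, c17, c18, c2, c3, c6, c7, c8} — 12 commits.

12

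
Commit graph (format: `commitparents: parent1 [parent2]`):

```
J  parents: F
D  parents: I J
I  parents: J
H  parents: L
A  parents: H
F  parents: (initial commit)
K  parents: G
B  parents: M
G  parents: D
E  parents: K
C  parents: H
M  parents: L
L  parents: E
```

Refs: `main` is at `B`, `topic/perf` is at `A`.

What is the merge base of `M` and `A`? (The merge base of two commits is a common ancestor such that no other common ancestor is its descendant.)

Ancestors of M: {D, E, F, G, I, J, K, L, M}.
Ancestors of A: {A, D, E, F, G, H, I, J, K, L}.
Common ancestors: {D, E, F, G, I, J, K, L}.
Among these, L is not an ancestor of any other common ancestor — it is the merge base.

L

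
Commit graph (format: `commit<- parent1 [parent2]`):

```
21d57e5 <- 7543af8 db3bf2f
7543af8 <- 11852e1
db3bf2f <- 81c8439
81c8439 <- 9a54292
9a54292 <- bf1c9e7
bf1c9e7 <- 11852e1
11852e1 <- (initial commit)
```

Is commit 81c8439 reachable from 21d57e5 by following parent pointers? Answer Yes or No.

Yes

Ancestors of 21d57e5 (commits reachable by following parents): {11852e1, 21d57e5, 7543af8, 81c8439, 9a54292, bf1c9e7, db3bf2f}.
81c8439 is in that set, so it is an ancestor of 21d57e5.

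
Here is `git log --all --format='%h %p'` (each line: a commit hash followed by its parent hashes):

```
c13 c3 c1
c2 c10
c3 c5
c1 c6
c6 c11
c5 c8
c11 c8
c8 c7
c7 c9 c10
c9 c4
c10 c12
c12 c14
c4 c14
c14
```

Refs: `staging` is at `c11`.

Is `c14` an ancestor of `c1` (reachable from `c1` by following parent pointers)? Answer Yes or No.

Ancestors of c1 (commits reachable by following parents): {c1, c10, c11, c12, c14, c4, c6, c7, c8, c9}.
c14 is in that set, so it is an ancestor of c1.

Yes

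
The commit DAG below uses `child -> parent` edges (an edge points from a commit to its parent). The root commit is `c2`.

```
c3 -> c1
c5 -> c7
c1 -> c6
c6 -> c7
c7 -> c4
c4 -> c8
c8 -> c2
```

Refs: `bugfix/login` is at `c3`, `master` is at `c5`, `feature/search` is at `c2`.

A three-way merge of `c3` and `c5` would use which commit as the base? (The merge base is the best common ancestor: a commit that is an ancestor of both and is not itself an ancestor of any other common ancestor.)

c7

Ancestors of c3: {c1, c2, c3, c4, c6, c7, c8}.
Ancestors of c5: {c2, c4, c5, c7, c8}.
Common ancestors: {c2, c4, c7, c8}.
Among these, c7 is not an ancestor of any other common ancestor — it is the merge base.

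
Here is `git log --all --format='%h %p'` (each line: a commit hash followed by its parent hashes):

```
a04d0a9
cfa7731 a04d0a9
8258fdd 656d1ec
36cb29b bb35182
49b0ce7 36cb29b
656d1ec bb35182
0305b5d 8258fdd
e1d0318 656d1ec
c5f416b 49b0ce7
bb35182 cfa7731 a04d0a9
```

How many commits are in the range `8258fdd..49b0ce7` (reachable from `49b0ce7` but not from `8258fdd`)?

Reachable from 49b0ce7: {36cb29b, 49b0ce7, a04d0a9, bb35182, cfa7731}.
Reachable from 8258fdd: {656d1ec, 8258fdd, a04d0a9, bb35182, cfa7731}.
In 49b0ce7's history but not 8258fdd's: {36cb29b, 49b0ce7} — 2 commits.

2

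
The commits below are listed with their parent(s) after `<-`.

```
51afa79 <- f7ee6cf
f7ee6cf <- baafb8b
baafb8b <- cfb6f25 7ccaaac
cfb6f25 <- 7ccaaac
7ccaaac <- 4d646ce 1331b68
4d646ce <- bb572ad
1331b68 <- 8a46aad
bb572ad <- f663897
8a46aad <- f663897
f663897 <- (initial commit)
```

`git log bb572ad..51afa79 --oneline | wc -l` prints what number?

Reachable from 51afa79: {1331b68, 4d646ce, 51afa79, 7ccaaac, 8a46aad, baafb8b, bb572ad, cfb6f25, f663897, f7ee6cf}.
Reachable from bb572ad: {bb572ad, f663897}.
In 51afa79's history but not bb572ad's: {1331b68, 4d646ce, 51afa79, 7ccaaac, 8a46aad, baafb8b, cfb6f25, f7ee6cf} — 8 commits.

8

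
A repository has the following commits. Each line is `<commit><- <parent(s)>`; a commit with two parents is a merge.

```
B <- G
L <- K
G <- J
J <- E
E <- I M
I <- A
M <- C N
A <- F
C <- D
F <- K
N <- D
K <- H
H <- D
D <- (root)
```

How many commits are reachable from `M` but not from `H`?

Reachable from M: {C, D, M, N}.
Reachable from H: {D, H}.
In M's history but not H's: {C, M, N} — 3 commits.

3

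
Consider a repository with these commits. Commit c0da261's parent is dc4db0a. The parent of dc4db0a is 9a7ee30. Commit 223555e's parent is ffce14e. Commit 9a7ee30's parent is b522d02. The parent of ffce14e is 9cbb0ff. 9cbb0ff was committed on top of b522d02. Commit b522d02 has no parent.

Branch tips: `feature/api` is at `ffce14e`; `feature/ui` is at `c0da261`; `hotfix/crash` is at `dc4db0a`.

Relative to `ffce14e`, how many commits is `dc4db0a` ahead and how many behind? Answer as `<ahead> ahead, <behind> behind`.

2 ahead, 2 behind

Reachable from dc4db0a: {9a7ee30, b522d02, dc4db0a}.
Reachable from ffce14e: {9cbb0ff, b522d02, ffce14e}.
Only in dc4db0a's history (ahead): {9a7ee30, dc4db0a} — 2.
Only in ffce14e's history (behind): {9cbb0ff, ffce14e} — 2.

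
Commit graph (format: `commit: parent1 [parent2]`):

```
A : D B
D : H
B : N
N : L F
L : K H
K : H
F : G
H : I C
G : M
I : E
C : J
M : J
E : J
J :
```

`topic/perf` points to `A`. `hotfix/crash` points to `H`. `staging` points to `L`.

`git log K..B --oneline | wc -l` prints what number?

6

Reachable from B: {B, C, E, F, G, H, I, J, K, L, M, N}.
Reachable from K: {C, E, H, I, J, K}.
In B's history but not K's: {B, F, G, L, M, N} — 6 commits.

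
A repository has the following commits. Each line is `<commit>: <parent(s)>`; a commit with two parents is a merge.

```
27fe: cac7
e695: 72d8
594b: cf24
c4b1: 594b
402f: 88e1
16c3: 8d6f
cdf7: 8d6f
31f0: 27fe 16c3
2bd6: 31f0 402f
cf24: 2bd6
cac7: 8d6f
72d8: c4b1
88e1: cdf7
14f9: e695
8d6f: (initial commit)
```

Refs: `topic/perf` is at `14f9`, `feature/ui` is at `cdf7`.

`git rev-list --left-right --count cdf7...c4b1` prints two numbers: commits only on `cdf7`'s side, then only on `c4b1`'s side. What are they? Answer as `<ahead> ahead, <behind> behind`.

Reachable from cdf7: {8d6f, cdf7}.
Reachable from c4b1: {16c3, 27fe, 2bd6, 31f0, 402f, 594b, 88e1, 8d6f, c4b1, cac7, cdf7, cf24}.
Only in cdf7's history (ahead): {} — 0.
Only in c4b1's history (behind): {16c3, 27fe, 2bd6, 31f0, 402f, 594b, 88e1, c4b1, cac7, cf24} — 10.

0 ahead, 10 behind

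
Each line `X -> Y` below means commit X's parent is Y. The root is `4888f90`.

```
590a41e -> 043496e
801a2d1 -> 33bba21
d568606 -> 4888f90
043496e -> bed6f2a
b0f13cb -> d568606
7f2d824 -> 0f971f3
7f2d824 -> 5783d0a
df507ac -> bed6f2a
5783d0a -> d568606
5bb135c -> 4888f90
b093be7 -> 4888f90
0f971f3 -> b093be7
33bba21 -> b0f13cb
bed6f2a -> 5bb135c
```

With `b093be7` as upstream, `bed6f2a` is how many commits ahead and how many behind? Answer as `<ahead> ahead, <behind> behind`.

2 ahead, 1 behind

Reachable from bed6f2a: {4888f90, 5bb135c, bed6f2a}.
Reachable from b093be7: {4888f90, b093be7}.
Only in bed6f2a's history (ahead): {5bb135c, bed6f2a} — 2.
Only in b093be7's history (behind): {b093be7} — 1.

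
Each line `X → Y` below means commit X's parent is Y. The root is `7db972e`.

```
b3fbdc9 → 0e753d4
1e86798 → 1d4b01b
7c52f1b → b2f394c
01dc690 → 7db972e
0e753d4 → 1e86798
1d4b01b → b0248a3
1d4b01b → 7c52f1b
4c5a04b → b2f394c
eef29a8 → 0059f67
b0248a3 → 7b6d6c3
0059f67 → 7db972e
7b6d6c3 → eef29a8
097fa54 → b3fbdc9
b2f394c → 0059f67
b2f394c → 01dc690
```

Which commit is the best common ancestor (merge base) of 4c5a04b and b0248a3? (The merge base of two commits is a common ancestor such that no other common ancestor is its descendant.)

Ancestors of 4c5a04b: {0059f67, 01dc690, 4c5a04b, 7db972e, b2f394c}.
Ancestors of b0248a3: {0059f67, 7b6d6c3, 7db972e, b0248a3, eef29a8}.
Common ancestors: {0059f67, 7db972e}.
Among these, 0059f67 is not an ancestor of any other common ancestor — it is the merge base.

0059f67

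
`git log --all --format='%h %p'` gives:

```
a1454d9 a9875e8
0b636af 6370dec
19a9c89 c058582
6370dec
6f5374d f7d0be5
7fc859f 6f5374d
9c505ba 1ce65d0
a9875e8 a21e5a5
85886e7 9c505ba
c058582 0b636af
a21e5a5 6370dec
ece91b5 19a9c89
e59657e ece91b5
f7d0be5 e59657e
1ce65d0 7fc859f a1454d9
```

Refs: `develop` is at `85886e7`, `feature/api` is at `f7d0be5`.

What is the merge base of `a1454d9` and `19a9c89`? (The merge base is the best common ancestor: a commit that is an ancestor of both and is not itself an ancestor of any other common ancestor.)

Ancestors of a1454d9: {6370dec, a1454d9, a21e5a5, a9875e8}.
Ancestors of 19a9c89: {0b636af, 19a9c89, 6370dec, c058582}.
Common ancestors: {6370dec}.
The only common ancestor is 6370dec, so it is the merge base.

6370dec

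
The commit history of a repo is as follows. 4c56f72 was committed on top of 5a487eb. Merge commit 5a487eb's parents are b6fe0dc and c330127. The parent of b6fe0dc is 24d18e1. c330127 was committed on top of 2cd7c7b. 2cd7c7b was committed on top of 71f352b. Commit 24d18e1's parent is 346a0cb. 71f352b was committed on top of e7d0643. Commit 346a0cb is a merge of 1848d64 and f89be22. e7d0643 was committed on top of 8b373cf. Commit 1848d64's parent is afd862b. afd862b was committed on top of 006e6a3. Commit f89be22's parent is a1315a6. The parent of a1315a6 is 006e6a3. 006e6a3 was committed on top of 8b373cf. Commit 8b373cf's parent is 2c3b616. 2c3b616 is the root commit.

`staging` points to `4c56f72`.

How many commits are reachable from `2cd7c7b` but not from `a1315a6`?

3

Reachable from 2cd7c7b: {2c3b616, 2cd7c7b, 71f352b, 8b373cf, e7d0643}.
Reachable from a1315a6: {006e6a3, 2c3b616, 8b373cf, a1315a6}.
In 2cd7c7b's history but not a1315a6's: {2cd7c7b, 71f352b, e7d0643} — 3 commits.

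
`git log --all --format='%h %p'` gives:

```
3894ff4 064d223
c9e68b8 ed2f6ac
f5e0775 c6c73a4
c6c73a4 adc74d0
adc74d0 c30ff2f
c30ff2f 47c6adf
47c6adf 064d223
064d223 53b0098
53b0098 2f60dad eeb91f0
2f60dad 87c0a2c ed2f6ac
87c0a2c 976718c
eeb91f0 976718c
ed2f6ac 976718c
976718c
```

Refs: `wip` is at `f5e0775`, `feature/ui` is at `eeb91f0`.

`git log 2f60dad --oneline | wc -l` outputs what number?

Walking parent pointers from 2f60dad: reachable set = {2f60dad, 87c0a2c, 976718c, ed2f6ac}.
That is 4 commits.

4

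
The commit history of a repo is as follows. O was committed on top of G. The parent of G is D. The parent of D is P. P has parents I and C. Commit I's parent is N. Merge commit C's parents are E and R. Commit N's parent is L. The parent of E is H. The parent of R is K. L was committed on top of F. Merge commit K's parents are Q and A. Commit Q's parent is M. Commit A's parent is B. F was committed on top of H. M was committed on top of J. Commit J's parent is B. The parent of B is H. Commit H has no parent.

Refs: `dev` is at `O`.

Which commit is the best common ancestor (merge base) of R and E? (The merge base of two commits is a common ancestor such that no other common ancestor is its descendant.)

Ancestors of R: {A, B, H, J, K, M, Q, R}.
Ancestors of E: {E, H}.
Common ancestors: {H}.
The only common ancestor is H, so it is the merge base.

H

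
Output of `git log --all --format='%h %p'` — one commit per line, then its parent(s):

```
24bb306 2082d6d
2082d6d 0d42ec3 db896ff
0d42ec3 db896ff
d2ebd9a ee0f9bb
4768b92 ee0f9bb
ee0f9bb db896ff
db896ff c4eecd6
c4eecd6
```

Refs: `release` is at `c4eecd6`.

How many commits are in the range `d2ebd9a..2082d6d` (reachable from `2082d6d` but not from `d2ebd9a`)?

Reachable from 2082d6d: {0d42ec3, 2082d6d, c4eecd6, db896ff}.
Reachable from d2ebd9a: {c4eecd6, d2ebd9a, db896ff, ee0f9bb}.
In 2082d6d's history but not d2ebd9a's: {0d42ec3, 2082d6d} — 2 commits.

2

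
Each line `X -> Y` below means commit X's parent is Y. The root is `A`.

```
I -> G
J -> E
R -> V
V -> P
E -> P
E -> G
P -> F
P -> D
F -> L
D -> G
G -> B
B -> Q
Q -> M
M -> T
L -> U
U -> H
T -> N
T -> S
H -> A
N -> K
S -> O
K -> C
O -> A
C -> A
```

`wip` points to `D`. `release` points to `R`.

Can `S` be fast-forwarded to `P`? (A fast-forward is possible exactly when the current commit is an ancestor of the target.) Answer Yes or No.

Yes

A fast-forward from S to P is possible iff S is an ancestor of P.
Ancestors of P: {A, B, C, D, F, G, H, K, L, M, N, O, P, Q, S, T, U}.
S is among them, so fast-forward is possible.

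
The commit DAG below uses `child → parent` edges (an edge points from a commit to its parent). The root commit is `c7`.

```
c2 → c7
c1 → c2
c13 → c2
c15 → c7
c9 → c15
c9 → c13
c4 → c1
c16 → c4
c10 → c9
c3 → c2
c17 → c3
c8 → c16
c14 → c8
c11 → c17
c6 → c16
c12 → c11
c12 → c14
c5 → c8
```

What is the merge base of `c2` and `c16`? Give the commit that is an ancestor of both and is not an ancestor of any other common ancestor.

Ancestors of c2: {c2, c7}.
Ancestors of c16: {c1, c16, c2, c4, c7}.
Common ancestors: {c2, c7}.
Among these, c2 is not an ancestor of any other common ancestor — it is the merge base.

c2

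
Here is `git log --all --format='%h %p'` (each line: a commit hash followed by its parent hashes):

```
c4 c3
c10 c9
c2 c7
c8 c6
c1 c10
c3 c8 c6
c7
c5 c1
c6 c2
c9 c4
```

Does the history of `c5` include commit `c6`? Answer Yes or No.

Ancestors of c5 (commits reachable by following parents): {c1, c10, c2, c3, c4, c5, c6, c7, c8, c9}.
c6 is in that set, so it is an ancestor of c5.

Yes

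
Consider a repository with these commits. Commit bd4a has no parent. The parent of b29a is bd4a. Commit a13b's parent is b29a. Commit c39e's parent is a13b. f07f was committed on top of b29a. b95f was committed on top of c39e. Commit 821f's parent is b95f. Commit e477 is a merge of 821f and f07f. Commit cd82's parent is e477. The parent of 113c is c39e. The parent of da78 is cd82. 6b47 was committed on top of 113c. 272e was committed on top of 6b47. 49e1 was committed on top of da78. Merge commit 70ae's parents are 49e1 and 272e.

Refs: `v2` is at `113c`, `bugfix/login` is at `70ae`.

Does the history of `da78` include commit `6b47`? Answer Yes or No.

No

Ancestors of da78: {821f, a13b, b29a, b95f, bd4a, c39e, cd82, da78, e477, f07f}.
6b47 is not in that set, so it is not an ancestor of da78.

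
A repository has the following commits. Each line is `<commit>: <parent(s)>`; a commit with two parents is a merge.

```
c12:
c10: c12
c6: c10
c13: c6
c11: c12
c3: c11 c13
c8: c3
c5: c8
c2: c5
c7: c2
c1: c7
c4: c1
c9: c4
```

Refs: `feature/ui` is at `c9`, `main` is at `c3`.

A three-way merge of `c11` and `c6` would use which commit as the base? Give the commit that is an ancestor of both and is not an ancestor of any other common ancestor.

Ancestors of c11: {c11, c12}.
Ancestors of c6: {c10, c12, c6}.
Common ancestors: {c12}.
The only common ancestor is c12, so it is the merge base.

c12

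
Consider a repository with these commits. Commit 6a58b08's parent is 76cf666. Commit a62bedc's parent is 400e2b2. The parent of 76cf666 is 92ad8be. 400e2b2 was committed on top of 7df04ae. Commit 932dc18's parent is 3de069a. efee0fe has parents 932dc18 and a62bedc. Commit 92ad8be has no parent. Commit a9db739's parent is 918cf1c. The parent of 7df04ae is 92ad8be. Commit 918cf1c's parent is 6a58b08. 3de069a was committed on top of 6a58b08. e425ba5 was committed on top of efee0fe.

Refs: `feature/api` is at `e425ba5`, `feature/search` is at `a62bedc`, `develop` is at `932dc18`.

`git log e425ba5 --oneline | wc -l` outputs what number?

10

Walking parent pointers from e425ba5: reachable set = {3de069a, 400e2b2, 6a58b08, 76cf666, 7df04ae, 92ad8be, 932dc18, a62bedc, e425ba5, efee0fe}.
That is 10 commits.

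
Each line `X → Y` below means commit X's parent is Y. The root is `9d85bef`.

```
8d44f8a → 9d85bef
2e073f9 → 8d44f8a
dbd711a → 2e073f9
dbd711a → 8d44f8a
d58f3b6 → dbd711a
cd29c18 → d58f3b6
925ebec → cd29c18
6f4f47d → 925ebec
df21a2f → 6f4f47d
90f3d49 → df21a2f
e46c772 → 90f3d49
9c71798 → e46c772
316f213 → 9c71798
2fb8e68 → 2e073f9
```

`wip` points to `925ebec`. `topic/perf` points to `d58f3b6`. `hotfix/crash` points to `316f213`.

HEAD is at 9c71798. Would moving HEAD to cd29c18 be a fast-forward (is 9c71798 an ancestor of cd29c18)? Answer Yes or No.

A fast-forward from 9c71798 to cd29c18 is possible iff 9c71798 is an ancestor of cd29c18.
Ancestors of cd29c18: {2e073f9, 8d44f8a, 9d85bef, cd29c18, d58f3b6, dbd711a}.
9c71798 is not among them, so fast-forward is not possible.

No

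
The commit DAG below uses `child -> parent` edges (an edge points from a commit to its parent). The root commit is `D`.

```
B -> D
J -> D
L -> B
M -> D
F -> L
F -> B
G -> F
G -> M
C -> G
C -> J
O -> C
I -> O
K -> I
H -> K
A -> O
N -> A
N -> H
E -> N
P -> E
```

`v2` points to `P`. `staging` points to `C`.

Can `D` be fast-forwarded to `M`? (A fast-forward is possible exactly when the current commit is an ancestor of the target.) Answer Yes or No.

Yes

A fast-forward from D to M is possible iff D is an ancestor of M.
Ancestors of M: {D, M}.
D is among them, so fast-forward is possible.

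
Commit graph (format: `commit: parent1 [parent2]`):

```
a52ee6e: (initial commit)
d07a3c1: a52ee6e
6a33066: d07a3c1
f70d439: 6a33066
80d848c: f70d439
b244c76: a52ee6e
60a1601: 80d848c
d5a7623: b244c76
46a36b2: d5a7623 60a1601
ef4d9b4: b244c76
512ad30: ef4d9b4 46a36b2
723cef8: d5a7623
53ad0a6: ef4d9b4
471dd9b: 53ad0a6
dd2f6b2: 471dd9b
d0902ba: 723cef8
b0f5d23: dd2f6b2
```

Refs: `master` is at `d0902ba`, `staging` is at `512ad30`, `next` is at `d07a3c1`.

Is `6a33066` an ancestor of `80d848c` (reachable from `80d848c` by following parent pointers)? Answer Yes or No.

Yes

Ancestors of 80d848c (commits reachable by following parents): {6a33066, 80d848c, a52ee6e, d07a3c1, f70d439}.
6a33066 is in that set, so it is an ancestor of 80d848c.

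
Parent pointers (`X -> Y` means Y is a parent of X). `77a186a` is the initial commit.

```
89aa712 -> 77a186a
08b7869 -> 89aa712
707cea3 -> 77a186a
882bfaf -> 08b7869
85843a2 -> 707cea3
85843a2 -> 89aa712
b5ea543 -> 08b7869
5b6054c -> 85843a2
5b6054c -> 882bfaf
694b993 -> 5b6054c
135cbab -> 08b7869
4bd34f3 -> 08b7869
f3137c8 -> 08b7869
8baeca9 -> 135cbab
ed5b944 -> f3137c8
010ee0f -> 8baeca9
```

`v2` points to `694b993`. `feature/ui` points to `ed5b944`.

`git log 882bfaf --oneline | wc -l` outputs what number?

Walking parent pointers from 882bfaf: reachable set = {08b7869, 77a186a, 882bfaf, 89aa712}.
That is 4 commits.

4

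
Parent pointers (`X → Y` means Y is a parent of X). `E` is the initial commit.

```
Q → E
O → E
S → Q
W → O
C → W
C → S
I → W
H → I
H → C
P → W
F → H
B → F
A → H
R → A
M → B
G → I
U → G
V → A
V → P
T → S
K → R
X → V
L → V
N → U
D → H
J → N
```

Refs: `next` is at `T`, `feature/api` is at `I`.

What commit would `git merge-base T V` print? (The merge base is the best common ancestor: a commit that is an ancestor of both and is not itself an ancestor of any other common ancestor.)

Ancestors of T: {E, Q, S, T}.
Ancestors of V: {A, C, E, H, I, O, P, Q, S, V, W}.
Common ancestors: {E, Q, S}.
Among these, S is not an ancestor of any other common ancestor — it is the merge base.

S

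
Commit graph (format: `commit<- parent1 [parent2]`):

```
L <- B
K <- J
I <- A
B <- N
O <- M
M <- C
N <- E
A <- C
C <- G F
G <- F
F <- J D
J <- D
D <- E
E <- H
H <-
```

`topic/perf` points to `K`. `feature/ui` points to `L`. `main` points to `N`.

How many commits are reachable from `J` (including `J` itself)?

Walking parent pointers from J: reachable set = {D, E, H, J}.
That is 4 commits.

4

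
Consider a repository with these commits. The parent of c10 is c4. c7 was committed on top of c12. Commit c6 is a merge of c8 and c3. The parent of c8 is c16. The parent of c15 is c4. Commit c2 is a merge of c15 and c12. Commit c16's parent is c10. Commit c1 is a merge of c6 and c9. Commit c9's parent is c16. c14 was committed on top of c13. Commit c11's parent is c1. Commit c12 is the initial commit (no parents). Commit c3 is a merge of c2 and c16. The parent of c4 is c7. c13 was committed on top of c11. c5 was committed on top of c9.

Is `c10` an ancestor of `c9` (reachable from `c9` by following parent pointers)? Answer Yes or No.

Yes

Ancestors of c9 (commits reachable by following parents): {c10, c12, c16, c4, c7, c9}.
c10 is in that set, so it is an ancestor of c9.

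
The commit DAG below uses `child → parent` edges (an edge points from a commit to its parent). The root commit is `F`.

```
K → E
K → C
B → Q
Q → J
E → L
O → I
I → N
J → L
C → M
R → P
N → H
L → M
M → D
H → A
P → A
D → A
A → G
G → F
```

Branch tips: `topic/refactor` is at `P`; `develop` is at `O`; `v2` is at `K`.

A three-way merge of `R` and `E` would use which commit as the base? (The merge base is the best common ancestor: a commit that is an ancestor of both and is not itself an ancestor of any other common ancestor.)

A

Ancestors of R: {A, F, G, P, R}.
Ancestors of E: {A, D, E, F, G, L, M}.
Common ancestors: {A, F, G}.
Among these, A is not an ancestor of any other common ancestor — it is the merge base.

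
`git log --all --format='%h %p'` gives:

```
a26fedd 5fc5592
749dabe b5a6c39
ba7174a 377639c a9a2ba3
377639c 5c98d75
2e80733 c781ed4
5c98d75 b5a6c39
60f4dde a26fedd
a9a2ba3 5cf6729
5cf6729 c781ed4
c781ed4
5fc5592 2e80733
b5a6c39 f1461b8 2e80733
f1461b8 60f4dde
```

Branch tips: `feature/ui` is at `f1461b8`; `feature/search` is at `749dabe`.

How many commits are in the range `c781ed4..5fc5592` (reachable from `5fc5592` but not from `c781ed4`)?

2

Reachable from 5fc5592: {2e80733, 5fc5592, c781ed4}.
Reachable from c781ed4: {c781ed4}.
In 5fc5592's history but not c781ed4's: {2e80733, 5fc5592} — 2 commits.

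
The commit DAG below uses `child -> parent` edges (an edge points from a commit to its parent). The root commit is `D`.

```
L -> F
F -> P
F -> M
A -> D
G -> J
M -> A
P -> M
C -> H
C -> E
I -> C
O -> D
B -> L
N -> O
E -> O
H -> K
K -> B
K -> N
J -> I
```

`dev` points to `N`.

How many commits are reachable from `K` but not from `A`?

Reachable from K: {A, B, D, F, K, L, M, N, O, P}.
Reachable from A: {A, D}.
In K's history but not A's: {B, F, K, L, M, N, O, P} — 8 commits.

8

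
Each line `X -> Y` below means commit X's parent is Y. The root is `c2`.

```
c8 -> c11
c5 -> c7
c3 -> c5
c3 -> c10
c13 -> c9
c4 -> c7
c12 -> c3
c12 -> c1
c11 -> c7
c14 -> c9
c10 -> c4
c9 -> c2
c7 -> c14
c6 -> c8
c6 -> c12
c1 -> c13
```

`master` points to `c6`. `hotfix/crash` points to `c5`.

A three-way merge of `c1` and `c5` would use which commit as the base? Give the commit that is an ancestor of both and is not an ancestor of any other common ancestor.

Ancestors of c1: {c1, c13, c2, c9}.
Ancestors of c5: {c14, c2, c5, c7, c9}.
Common ancestors: {c2, c9}.
Among these, c9 is not an ancestor of any other common ancestor — it is the merge base.

c9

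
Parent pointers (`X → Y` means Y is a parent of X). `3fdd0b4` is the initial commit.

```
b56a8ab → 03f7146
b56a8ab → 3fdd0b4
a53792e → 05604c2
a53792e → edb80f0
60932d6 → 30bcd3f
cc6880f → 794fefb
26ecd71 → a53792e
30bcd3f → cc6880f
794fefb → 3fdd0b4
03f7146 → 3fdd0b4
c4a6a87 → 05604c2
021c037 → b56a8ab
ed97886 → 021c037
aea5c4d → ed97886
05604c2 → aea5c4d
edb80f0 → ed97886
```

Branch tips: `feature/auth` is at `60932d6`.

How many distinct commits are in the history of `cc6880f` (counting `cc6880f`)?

3

Walking parent pointers from cc6880f: reachable set = {3fdd0b4, 794fefb, cc6880f}.
That is 3 commits.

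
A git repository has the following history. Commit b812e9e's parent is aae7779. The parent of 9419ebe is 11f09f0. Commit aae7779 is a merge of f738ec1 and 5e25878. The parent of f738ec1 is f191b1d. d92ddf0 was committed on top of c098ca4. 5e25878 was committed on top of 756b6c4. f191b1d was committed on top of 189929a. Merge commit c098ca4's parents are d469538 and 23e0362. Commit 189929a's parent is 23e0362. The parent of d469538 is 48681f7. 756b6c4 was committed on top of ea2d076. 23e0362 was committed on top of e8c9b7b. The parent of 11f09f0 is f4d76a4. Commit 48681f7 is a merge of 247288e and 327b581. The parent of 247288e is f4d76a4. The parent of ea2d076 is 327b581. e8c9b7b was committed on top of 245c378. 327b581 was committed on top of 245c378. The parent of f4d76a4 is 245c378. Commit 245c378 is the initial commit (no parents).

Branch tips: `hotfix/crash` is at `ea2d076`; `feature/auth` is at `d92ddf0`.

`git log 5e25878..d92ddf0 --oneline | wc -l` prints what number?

Reachable from d92ddf0: {23e0362, 245c378, 247288e, 327b581, 48681f7, c098ca4, d469538, d92ddf0, e8c9b7b, f4d76a4}.
Reachable from 5e25878: {245c378, 327b581, 5e25878, 756b6c4, ea2d076}.
In d92ddf0's history but not 5e25878's: {23e0362, 247288e, 48681f7, c098ca4, d469538, d92ddf0, e8c9b7b, f4d76a4} — 8 commits.

8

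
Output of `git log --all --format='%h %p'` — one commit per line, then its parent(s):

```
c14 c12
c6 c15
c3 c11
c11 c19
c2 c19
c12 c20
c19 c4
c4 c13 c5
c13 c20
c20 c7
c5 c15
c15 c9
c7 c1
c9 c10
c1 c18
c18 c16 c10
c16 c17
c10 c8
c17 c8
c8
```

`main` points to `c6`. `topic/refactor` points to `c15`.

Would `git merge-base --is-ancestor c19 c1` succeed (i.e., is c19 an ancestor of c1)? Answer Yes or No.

Ancestors of c1: {c1, c10, c16, c17, c18, c8}.
c19 is not in that set, so it is not an ancestor of c1.

No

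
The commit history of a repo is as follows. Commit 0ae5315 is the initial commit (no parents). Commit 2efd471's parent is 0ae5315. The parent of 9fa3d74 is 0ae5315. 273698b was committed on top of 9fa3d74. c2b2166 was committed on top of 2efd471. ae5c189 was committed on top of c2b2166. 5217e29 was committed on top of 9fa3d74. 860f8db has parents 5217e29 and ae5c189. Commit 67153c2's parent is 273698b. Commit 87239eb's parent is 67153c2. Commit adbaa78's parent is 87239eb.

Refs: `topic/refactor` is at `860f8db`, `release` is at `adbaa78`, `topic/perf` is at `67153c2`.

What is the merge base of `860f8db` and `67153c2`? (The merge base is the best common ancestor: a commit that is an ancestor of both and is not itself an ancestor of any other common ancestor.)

9fa3d74

Ancestors of 860f8db: {0ae5315, 2efd471, 5217e29, 860f8db, 9fa3d74, ae5c189, c2b2166}.
Ancestors of 67153c2: {0ae5315, 273698b, 67153c2, 9fa3d74}.
Common ancestors: {0ae5315, 9fa3d74}.
Among these, 9fa3d74 is not an ancestor of any other common ancestor — it is the merge base.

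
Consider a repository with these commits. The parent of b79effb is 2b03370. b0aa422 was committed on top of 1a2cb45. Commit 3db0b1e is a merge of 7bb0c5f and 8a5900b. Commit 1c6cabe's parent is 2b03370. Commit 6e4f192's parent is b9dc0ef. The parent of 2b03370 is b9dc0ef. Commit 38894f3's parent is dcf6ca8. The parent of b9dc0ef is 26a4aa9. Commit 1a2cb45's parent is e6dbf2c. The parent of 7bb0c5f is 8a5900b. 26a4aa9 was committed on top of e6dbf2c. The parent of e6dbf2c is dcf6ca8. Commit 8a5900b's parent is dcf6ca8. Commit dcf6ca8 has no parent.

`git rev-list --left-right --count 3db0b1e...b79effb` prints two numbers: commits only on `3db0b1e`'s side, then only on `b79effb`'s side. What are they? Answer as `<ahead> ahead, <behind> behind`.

Reachable from 3db0b1e: {3db0b1e, 7bb0c5f, 8a5900b, dcf6ca8}.
Reachable from b79effb: {26a4aa9, 2b03370, b79effb, b9dc0ef, dcf6ca8, e6dbf2c}.
Only in 3db0b1e's history (ahead): {3db0b1e, 7bb0c5f, 8a5900b} — 3.
Only in b79effb's history (behind): {26a4aa9, 2b03370, b79effb, b9dc0ef, e6dbf2c} — 5.

3 ahead, 5 behind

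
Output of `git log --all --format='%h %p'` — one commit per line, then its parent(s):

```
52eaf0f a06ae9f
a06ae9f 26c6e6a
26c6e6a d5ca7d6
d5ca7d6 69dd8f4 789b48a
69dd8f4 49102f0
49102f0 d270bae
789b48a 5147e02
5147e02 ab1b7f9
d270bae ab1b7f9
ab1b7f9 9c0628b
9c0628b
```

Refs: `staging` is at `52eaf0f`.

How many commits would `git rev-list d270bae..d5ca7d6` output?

5

Reachable from d5ca7d6: {49102f0, 5147e02, 69dd8f4, 789b48a, 9c0628b, ab1b7f9, d270bae, d5ca7d6}.
Reachable from d270bae: {9c0628b, ab1b7f9, d270bae}.
In d5ca7d6's history but not d270bae's: {49102f0, 5147e02, 69dd8f4, 789b48a, d5ca7d6} — 5 commits.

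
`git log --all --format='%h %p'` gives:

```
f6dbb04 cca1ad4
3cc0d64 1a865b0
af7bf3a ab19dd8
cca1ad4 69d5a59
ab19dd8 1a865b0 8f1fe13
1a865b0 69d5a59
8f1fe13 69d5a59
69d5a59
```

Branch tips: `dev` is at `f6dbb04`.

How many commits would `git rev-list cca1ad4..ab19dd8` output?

3

Reachable from ab19dd8: {1a865b0, 69d5a59, 8f1fe13, ab19dd8}.
Reachable from cca1ad4: {69d5a59, cca1ad4}.
In ab19dd8's history but not cca1ad4's: {1a865b0, 8f1fe13, ab19dd8} — 3 commits.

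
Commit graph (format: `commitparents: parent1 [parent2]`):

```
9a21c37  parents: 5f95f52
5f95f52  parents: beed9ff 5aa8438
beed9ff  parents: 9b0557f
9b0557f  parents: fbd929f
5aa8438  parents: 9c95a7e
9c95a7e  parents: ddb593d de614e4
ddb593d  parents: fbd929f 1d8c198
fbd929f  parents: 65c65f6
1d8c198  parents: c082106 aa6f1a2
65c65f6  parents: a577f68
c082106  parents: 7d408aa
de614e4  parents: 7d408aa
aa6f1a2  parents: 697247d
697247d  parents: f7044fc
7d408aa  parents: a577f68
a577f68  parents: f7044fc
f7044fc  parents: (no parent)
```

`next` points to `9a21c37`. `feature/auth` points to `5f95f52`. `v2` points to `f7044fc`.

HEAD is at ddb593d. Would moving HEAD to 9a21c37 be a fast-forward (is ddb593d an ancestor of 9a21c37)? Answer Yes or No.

Yes

A fast-forward from ddb593d to 9a21c37 is possible iff ddb593d is an ancestor of 9a21c37.
Ancestors of 9a21c37: {1d8c198, 5aa8438, 5f95f52, 65c65f6, 697247d, 7d408aa, 9a21c37, 9b0557f, 9c95a7e, a577f68, aa6f1a2, beed9ff, c082106, ddb593d, de614e4, f7044fc, fbd929f}.
ddb593d is among them, so fast-forward is possible.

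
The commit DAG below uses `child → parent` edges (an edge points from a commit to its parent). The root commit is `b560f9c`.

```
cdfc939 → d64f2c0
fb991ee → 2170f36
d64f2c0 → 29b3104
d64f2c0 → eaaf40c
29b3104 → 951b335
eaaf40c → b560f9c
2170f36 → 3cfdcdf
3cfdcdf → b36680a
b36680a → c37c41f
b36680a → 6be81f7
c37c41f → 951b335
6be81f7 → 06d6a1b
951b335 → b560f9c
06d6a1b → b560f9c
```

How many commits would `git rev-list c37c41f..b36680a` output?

3

Reachable from b36680a: {06d6a1b, 6be81f7, 951b335, b36680a, b560f9c, c37c41f}.
Reachable from c37c41f: {951b335, b560f9c, c37c41f}.
In b36680a's history but not c37c41f's: {06d6a1b, 6be81f7, b36680a} — 3 commits.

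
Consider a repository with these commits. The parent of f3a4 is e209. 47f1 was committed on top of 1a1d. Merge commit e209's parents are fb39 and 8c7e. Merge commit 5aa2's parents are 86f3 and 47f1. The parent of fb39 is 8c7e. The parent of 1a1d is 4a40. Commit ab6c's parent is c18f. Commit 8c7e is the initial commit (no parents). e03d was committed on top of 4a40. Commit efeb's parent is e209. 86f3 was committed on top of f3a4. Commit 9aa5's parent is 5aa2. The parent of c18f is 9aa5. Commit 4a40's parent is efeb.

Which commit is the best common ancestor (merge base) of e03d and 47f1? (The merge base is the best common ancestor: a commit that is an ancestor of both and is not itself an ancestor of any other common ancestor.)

4a40

Ancestors of e03d: {4a40, 8c7e, e03d, e209, efeb, fb39}.
Ancestors of 47f1: {1a1d, 47f1, 4a40, 8c7e, e209, efeb, fb39}.
Common ancestors: {4a40, 8c7e, e209, efeb, fb39}.
Among these, 4a40 is not an ancestor of any other common ancestor — it is the merge base.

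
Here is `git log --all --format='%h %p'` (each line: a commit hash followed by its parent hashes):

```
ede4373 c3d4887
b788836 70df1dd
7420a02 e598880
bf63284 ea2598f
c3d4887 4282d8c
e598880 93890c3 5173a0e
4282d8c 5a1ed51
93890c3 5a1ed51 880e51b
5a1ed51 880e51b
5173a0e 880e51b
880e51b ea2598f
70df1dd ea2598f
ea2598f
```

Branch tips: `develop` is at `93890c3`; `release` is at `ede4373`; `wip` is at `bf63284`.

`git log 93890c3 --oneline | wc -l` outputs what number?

Walking parent pointers from 93890c3: reachable set = {5a1ed51, 880e51b, 93890c3, ea2598f}.
That is 4 commits.

4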